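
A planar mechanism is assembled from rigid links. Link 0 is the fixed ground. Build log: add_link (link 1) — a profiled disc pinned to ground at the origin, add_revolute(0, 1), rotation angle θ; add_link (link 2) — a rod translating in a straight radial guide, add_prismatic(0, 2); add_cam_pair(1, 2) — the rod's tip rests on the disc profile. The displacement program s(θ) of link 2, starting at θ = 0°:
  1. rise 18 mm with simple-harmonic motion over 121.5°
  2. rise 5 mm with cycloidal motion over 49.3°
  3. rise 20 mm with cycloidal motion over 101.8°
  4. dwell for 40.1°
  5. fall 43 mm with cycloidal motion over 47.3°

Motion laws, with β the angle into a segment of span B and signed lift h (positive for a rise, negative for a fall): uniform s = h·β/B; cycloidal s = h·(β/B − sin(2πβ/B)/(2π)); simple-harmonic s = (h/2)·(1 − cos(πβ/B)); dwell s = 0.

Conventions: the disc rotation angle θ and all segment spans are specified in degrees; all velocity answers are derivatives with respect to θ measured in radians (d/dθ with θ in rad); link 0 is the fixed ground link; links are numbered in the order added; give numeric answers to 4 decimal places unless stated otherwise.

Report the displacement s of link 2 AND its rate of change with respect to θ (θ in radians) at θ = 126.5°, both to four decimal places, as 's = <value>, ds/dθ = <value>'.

seg 1 [0°–121.5°] simple-harmonic, h=18: full span → s += 18 → s = 18.0000
seg 2 [121.5°–170.8°] cycloidal, h=5: θ=126.5° here. β=5, B=49.3. 5·(0.1014 − sin(2π·0.1014)/(2π)) = 0.0336 → s = 18.0336
velocity in seg [121.5°–170.8°] (cycloidal), θ in radians: β = 5° = 0.0873 rad, B = 49.3° = 0.8604 rad; ds/dθ = (h/B)(1 − cos(2πβ/B)) = (5/0.8604)(1 − cos(2π·0.1014)) = 1.140447 mm/rad

s = 18.0336, ds/dθ = 1.1404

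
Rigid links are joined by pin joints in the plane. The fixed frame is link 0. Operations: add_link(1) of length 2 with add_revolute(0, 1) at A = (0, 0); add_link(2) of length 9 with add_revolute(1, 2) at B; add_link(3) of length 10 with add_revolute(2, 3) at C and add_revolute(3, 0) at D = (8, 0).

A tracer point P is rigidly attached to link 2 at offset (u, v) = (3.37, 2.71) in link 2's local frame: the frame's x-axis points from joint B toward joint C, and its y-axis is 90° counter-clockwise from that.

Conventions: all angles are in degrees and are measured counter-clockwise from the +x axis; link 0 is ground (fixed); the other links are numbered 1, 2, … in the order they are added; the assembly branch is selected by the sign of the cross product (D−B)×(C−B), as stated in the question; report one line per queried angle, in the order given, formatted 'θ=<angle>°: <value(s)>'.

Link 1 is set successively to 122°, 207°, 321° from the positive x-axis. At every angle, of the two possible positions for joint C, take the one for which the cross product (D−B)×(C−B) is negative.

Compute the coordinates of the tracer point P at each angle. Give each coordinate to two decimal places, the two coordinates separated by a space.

A=(0,0), D=(8.00,0)
θ=122°: B = A + 2.00·(cos122°, sin122°) = (-1.0598, 1.6961)
θ=122°: |BD| = 9.2172
θ=122°: circle(B,9.00) ∩ circle(D,10.00): a=3.5779, h=8.2582
θ=122°:   candidates: C₊=(3.9766,9.1549) cross=76.118; C₋=(0.9374,-7.0795) cross=-76.118
θ=122°:   branch - wants cross < 0 → take C=(0.9374,-7.0795) (cross=-76.118)
θ=122°: ex = (C−B)/|BC| = (0.2219,-0.9751); ey = (0.9751,0.2219)
θ=122°: P = B + 3.37·ex + 2.71·ey = (2.3304,-0.9885)
θ=207°: B = A + 2.00·(cos207°, sin207°) = (-1.7820, -0.9080)
θ=207°: |BD| = 9.8241
θ=207°: circle(B,9.00) ∩ circle(D,10.00): a=3.9450, h=8.0893
θ=207°:   candidates: C₊=(1.3985,7.5113) cross=79.470; C₋=(2.8938,-8.5980) cross=-79.470
θ=207°:   branch - wants cross < 0 → take C=(2.8938,-8.5980) (cross=-79.470)
θ=207°: ex = (C−B)/|BC| = (0.5195,-0.8545); ey = (0.8545,0.5195)
θ=207°: P = B + 3.37·ex + 2.71·ey = (2.2844,-2.3796)
θ=321°: B = A + 2.00·(cos321°, sin321°) = (1.5543, -1.2586)
θ=321°: |BD| = 6.5674
θ=321°: circle(B,9.00) ∩ circle(D,10.00): a=1.8372, h=8.8105
θ=321°:   candidates: C₊=(1.6689,7.7406) cross=57.862; C₋=(5.0459,-9.5537) cross=-57.862
θ=321°:   branch - wants cross < 0 → take C=(5.0459,-9.5537) (cross=-57.862)
θ=321°: ex = (C−B)/|BC| = (0.3880,-0.9217); ey = (0.9217,0.3880)
θ=321°: P = B + 3.37·ex + 2.71·ey = (5.3595,-3.3133)

θ=122°: 2.33 -0.99
θ=207°: 2.28 -2.38
θ=321°: 5.36 -3.31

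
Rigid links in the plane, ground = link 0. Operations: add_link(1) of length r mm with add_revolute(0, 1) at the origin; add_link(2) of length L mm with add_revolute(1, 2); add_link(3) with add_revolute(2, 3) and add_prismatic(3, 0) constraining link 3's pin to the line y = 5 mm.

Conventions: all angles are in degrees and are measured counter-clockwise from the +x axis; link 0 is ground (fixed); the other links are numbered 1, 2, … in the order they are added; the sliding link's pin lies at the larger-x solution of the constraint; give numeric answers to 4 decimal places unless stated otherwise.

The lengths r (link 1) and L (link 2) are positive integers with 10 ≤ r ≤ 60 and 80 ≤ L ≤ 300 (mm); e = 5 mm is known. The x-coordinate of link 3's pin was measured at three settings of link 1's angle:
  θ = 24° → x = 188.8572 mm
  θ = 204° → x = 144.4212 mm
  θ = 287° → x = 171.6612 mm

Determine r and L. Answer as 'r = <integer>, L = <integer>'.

constraint per measurement: (x − r cos θ)² + (r sin θ − e)² = L²
subtracting the θ₁ and θ₂ equations cancels the r² and L² terms:
r = (x₁² − x₂²) / (2[(x₁cos θ₁ + e sin θ₁) − (x₂cos θ₂ + e sin θ₂)]) = 24.0000 → r = 24
L² = (x₁ − r cos θ₁)² + (r sin θ₁ − e)² = 27889.0026 → L = 167.0000 → L = 167
check at θ₃=287°: x = 171.6612 (printed 171.6612) ✓

r = 24, L = 167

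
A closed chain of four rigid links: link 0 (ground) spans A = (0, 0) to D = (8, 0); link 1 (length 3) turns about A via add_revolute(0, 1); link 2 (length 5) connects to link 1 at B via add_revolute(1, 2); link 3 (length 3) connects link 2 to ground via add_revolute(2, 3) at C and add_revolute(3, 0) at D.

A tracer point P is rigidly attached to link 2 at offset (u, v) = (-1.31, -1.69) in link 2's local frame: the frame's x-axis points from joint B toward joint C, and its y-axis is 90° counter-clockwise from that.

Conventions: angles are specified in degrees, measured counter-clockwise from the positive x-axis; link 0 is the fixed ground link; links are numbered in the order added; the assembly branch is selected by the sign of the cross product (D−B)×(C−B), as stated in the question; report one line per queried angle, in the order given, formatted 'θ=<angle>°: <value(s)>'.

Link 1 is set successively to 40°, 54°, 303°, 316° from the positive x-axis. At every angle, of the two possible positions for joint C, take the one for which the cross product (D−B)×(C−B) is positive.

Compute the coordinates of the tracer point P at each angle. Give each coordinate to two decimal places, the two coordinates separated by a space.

A=(0,0), D=(8.00,0)
θ=40°: B = A + 3.00·(cos40°, sin40°) = (2.2981, 1.9284)
θ=40°: |BD| = 6.0191
θ=40°: circle(B,5.00) ∩ circle(D,3.00): a=4.3387, h=2.4852
θ=40°:   candidates: C₊=(7.2043,2.8925) cross=14.959; C₋=(5.6119,-1.8158) cross=-14.959
θ=40°:   branch + wants cross > 0 → take C=(7.2043,2.8925) (cross=14.959)
θ=40°: ex = (C−B)/|BC| = (0.9812,0.1928); ey = (-0.1928,0.9812)
θ=40°: P = B + -1.31·ex + -1.69·ey = (1.3386,0.0175)
θ=54°: B = A + 3.00·(cos54°, sin54°) = (1.7634, 2.4271)
θ=54°: |BD| = 6.6923
θ=54°: circle(B,5.00) ∩ circle(D,3.00): a=4.5415, h=2.0915
θ=54°:   candidates: C₊=(6.7542,2.7291) cross=13.997; C₋=(5.2372,-1.1691) cross=-13.997
θ=54°:   branch + wants cross > 0 → take C=(6.7542,2.7291) (cross=13.997)
θ=54°: ex = (C−B)/|BC| = (0.9982,0.0604); ey = (-0.0604,0.9982)
θ=54°: P = B + -1.31·ex + -1.69·ey = (0.5578,0.6610)
θ=303°: B = A + 3.00·(cos303°, sin303°) = (1.6339, -2.5160)
θ=303°: |BD| = 6.8452
θ=303°: circle(B,5.00) ∩ circle(D,3.00): a=4.5913, h=1.9799
θ=303°:   candidates: C₊=(5.1761,1.0128) cross=13.553; C₋=(6.6316,-2.6697) cross=-13.553
θ=303°:   branch + wants cross > 0 → take C=(5.1761,1.0128) (cross=13.553)
θ=303°: ex = (C−B)/|BC| = (0.7084,0.7058); ey = (-0.7058,0.7084)
θ=303°: P = B + -1.31·ex + -1.69·ey = (1.8986,-4.6378)
θ=316°: B = A + 3.00·(cos316°, sin316°) = (2.1580, -2.0840)
θ=316°: |BD| = 6.2026
θ=316°: circle(B,5.00) ∩ circle(D,3.00): a=4.3911, h=2.3913
θ=316°:   candidates: C₊=(5.4904,1.6437) cross=14.832; C₋=(7.0973,-2.8610) cross=-14.832
θ=316°:   branch + wants cross > 0 → take C=(5.4904,1.6437) (cross=14.832)
θ=316°: ex = (C−B)/|BC| = (0.6665,0.7455); ey = (-0.7455,0.6665)
θ=316°: P = B + -1.31·ex + -1.69·ey = (2.5449,-4.1870)

θ=40°: 1.34 0.02
θ=54°: 0.56 0.66
θ=303°: 1.90 -4.64
θ=316°: 2.54 -4.19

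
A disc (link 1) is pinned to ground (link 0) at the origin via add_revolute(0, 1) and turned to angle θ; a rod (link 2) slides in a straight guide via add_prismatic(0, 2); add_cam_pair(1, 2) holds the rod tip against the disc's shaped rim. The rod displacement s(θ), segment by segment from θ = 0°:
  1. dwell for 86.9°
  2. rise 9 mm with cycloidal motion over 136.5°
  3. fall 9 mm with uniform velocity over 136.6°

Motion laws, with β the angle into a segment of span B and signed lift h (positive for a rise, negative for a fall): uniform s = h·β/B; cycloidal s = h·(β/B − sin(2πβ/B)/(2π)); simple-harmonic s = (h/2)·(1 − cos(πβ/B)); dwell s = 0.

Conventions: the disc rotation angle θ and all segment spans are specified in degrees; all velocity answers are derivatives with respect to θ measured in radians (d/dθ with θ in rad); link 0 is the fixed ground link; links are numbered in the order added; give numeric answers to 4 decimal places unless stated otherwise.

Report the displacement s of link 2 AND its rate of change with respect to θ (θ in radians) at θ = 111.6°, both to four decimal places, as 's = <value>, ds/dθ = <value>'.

segment 1 (0° to 86.9°, dwell): s unchanged at 0.0000
θ = 111.6° falls in segment 2 (86.9° to 223.4°, cycloidal, h = 9): β = 111.6 − 86.9 = 24.7°, B = 136.5°; Δs = 9·(0.1810 − sin(2π·0.1810)/(2π)) = 0.3289; s = 0.0000 + 0.3289 = 0.3289
velocity in seg [86.9°–223.4°] (cycloidal), θ in radians: β = 24.7° = 0.4311 rad, B = 136.5° = 2.3824 rad; ds/dθ = (h/B)(1 − cos(2πβ/B)) = (9/2.3824)(1 − cos(2π·0.1810)) = 2.189742 mm/rad

s = 0.3289, ds/dθ = 2.1897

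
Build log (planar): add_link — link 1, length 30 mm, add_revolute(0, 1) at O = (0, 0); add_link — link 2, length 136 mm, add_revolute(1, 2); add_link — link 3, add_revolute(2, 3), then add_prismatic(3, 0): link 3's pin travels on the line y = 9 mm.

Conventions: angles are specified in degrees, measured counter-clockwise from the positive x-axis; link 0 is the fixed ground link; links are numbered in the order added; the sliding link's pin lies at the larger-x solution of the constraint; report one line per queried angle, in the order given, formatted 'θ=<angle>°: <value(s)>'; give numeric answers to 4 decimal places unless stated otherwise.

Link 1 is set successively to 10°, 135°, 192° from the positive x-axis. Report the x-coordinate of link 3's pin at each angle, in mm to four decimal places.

geometry: r = 30 mm, L = 136 mm, e = 9 mm
θ=10°: crank pin P = (r cos θ, r sin θ) = (29.544233, 5.209445)
θ=10°: h = r sin θ − e = 5.209445 − 9 = -3.790555
θ=10°: x = r cos θ + √(L² − h²) = 29.544233 + 135.947165 = 165.491398
θ=135°: crank pin P = (r cos θ, r sin θ) = (-21.213203, 21.213203)
θ=135°: h = r sin θ − e = 21.213203 − 9 = 12.213203
θ=135°: x = r cos θ + √(L² − h²) = -21.213203 + 135.450499 = 114.237295
θ=192°: crank pin P = (r cos θ, r sin θ) = (-29.344428, -6.237351)
θ=192°: h = r sin θ − e = -6.237351 − 9 = -15.237351
θ=192°: x = r cos θ + √(L² − h²) = -29.344428 + 135.143713 = 105.799285

θ=10°: 165.4914
θ=135°: 114.2373
θ=192°: 105.7993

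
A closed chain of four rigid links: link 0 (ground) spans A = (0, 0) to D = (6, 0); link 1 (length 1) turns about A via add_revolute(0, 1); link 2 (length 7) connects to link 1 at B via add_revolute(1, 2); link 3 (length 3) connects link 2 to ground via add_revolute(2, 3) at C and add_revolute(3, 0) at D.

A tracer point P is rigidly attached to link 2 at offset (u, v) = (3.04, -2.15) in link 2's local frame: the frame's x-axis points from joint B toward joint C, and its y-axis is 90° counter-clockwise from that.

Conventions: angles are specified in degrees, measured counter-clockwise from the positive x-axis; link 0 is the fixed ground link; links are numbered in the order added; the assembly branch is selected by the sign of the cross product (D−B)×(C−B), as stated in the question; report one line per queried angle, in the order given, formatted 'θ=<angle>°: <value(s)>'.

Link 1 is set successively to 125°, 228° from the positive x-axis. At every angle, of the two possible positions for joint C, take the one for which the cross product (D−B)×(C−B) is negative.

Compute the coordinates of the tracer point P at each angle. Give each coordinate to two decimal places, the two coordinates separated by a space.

A=(0,0), D=(6.00,0)
θ=125°: B = A + 1.00·(cos125°, sin125°) = (-0.5736, 0.8192)
θ=125°: |BD| = 6.6244
θ=125°: circle(B,7.00) ∩ circle(D,3.00): a=6.3313, h=2.9857
θ=125°:   candidates: C₊=(6.0784,2.9990) cross=19.778; C₋=(5.3400,-2.9265) cross=-19.778
θ=125°:   branch - wants cross < 0 → take C=(5.3400,-2.9265) (cross=-19.778)
θ=125°: ex = (C−B)/|BC| = (0.8448,-0.5351); ey = (0.5351,0.8448)
θ=125°: P = B + 3.04·ex + -2.15·ey = (0.8441,-2.6238)
θ=228°: B = A + 1.00·(cos228°, sin228°) = (-0.6691, -0.7431)
θ=228°: |BD| = 6.7104
θ=228°: circle(B,7.00) ∩ circle(D,3.00): a=6.3356, h=2.9765
θ=228°:   candidates: C₊=(5.2979,2.9167) cross=19.974; C₋=(5.9572,-2.9997) cross=-19.974
θ=228°:   branch - wants cross < 0 → take C=(5.9572,-2.9997) (cross=-19.974)
θ=228°: ex = (C−B)/|BC| = (0.9466,-0.3224); ey = (0.3224,0.9466)
θ=228°: P = B + 3.04·ex + -2.15·ey = (1.5155,-3.7584)

θ=125°: 0.84 -2.62
θ=228°: 1.52 -3.76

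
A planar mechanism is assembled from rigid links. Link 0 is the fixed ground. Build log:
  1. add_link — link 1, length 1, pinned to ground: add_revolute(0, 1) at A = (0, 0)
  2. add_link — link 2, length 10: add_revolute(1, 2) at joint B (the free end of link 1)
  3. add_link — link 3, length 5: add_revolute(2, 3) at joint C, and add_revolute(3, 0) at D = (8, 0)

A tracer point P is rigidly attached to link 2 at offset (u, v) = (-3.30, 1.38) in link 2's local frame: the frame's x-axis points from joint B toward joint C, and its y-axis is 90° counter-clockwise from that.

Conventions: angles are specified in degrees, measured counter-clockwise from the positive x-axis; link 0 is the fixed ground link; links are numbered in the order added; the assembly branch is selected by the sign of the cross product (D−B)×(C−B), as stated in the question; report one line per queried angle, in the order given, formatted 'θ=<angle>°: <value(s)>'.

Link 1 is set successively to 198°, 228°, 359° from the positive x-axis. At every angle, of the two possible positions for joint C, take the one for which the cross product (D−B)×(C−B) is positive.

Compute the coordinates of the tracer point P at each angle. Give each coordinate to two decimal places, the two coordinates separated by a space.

A=(0,0), D=(8.00,0)
θ=198°: B = A + 1.00·(cos198°, sin198°) = (-0.9511, -0.3090)
θ=198°: |BD| = 8.9564
θ=198°: circle(B,10.00) ∩ circle(D,5.00): a=8.6651, h=4.9915
θ=198°:   candidates: C₊=(7.5367,4.9785) cross=44.706; C₋=(7.8812,-4.9986) cross=-44.706
θ=198°:   branch + wants cross > 0 → take C=(7.5367,4.9785) (cross=44.706)
θ=198°: ex = (C−B)/|BC| = (0.8488,0.5288); ey = (-0.5288,0.8488)
θ=198°: P = B + -3.30·ex + 1.38·ey = (-4.4817,-0.8826)
θ=228°: B = A + 1.00·(cos228°, sin228°) = (-0.6691, -0.7431)
θ=228°: |BD| = 8.7009
θ=228°: circle(B,10.00) ∩ circle(D,5.00): a=8.6603, h=4.9998
θ=228°:   candidates: C₊=(7.5325,4.9781) cross=43.503; C₋=(8.3866,-4.9850) cross=-43.503
θ=228°:   branch + wants cross > 0 → take C=(7.5325,4.9781) (cross=43.503)
θ=228°: ex = (C−B)/|BC| = (0.8202,0.5721); ey = (-0.5721,0.8202)
θ=228°: P = B + -3.30·ex + 1.38·ey = (-4.1652,-1.4993)
θ=359°: B = A + 1.00·(cos359°, sin359°) = (0.9998, -0.0175)
θ=359°: |BD| = 7.0002
θ=359°: circle(B,10.00) ∩ circle(D,5.00): a=8.8571, h=4.6424
θ=359°:   candidates: C₊=(9.8453,4.6470) cross=32.498; C₋=(9.8685,-4.6378) cross=-32.498
θ=359°:   branch + wants cross > 0 → take C=(9.8453,4.6470) (cross=32.498)
θ=359°: ex = (C−B)/|BC| = (0.8845,0.4664); ey = (-0.4664,0.8845)
θ=359°: P = B + -3.30·ex + 1.38·ey = (-2.5629,-0.3360)

θ=198°: -4.48 -0.88
θ=228°: -4.17 -1.50
θ=359°: -2.56 -0.34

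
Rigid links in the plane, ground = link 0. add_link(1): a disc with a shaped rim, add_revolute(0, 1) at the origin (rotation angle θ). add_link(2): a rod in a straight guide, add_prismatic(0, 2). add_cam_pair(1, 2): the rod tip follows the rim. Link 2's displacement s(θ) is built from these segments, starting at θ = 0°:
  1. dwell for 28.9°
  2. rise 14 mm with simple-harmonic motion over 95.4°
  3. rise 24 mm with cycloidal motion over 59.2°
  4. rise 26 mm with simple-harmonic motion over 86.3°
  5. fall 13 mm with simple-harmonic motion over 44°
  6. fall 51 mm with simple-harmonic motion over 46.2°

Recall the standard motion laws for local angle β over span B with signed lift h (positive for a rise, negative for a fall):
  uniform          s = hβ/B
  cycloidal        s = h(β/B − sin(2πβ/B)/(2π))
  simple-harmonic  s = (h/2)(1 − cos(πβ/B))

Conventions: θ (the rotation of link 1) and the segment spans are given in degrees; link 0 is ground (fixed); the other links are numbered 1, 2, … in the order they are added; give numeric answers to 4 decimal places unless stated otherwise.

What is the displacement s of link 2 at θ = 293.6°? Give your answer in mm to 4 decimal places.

segment 1 (0° to 28.9°, dwell): s unchanged at 0.0000
segment 2 (28.9° to 124.3°, simple-harmonic, h = 14) is passed completely: s = 0.0000 + (14) = 14.0000
segment 3 (124.3° to 183.5°, cycloidal, h = 24) is passed completely: s = 14.0000 + (24) = 38.0000
segment 4 (183.5° to 269.8°, simple-harmonic, h = 26) is passed completely: s = 38.0000 + (26) = 64.0000
θ = 293.6° falls in segment 5 (269.8° to 313.8°, simple-harmonic, h = -13): β = 293.6 − 269.8 = 23.8°, B = 44°; Δs = -13/2·(1 − cos(π·0.5409)) = -7.3331; s = 64.0000 − 7.3331 = 56.6669

56.6669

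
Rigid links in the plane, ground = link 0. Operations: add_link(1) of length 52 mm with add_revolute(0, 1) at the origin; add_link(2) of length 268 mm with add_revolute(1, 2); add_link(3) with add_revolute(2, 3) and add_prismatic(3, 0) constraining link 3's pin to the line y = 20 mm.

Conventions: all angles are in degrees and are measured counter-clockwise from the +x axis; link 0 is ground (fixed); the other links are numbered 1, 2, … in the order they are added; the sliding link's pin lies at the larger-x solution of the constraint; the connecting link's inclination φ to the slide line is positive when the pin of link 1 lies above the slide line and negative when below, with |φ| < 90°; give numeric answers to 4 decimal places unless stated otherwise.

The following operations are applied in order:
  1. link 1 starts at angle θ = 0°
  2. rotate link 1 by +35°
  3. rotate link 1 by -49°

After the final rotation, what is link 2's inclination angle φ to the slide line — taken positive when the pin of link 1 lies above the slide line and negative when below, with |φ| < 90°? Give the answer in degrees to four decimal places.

geometry: r = 52 mm, L = 268 mm, e = 20 mm; θ starts at 0°
rotate link 1 by +35°: θ ← 0° +35° = 35°
rotate link 1 by -49°: θ ← 35° -49° = -14°
h = r sin θ − e = -12.579939 − 20 = -32.579939
sin φ = h / L = -32.579939 / 268 = -0.12156693
φ = arcsin(-0.12156693) = -6.982543°

-6.9825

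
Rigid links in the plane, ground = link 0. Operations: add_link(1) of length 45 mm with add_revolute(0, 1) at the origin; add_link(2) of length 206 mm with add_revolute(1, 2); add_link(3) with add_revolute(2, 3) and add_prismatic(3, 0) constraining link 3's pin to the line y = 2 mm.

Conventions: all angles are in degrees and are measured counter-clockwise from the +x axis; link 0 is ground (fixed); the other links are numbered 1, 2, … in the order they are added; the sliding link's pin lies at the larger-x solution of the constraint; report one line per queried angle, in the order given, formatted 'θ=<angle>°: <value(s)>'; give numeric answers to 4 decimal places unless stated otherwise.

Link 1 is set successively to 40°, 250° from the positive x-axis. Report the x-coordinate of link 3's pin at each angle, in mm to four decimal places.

geometry: r = 45 mm, L = 206 mm, e = 2 mm
θ=40°: crank pin P = (r cos θ, r sin θ) = (34.472000, 28.925442)
θ=40°: h = r sin θ − e = 28.925442 − 2 = 26.925442
θ=40°: x = r cos θ + √(L² − h²) = 34.472000 + 204.232761 = 238.704761
θ=250°: crank pin P = (r cos θ, r sin θ) = (-15.390906, -42.286168)
θ=250°: h = r sin θ − e = -42.286168 − 2 = -44.286168
θ=250°: x = r cos θ + √(L² − h²) = -15.390906 + 201.183338 = 185.792431

θ=40°: 238.7048
θ=250°: 185.7924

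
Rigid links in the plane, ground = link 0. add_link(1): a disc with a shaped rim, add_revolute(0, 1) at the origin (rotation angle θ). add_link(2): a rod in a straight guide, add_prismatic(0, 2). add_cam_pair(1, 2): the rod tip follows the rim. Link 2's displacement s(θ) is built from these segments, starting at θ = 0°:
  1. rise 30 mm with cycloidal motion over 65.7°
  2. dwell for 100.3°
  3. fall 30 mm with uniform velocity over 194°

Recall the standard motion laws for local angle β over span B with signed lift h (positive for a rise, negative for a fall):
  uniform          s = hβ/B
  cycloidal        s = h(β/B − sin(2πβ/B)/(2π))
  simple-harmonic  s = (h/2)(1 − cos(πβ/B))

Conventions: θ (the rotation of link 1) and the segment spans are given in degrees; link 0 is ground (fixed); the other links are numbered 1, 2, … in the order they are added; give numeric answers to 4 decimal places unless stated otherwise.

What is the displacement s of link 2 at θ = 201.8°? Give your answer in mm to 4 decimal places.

segment 1 (0° to 65.7°, cycloidal, h = 30) is passed completely: s = 0.0000 + (30) = 30.0000
segment 2 (65.7° to 166°, dwell): s unchanged at 30.0000
θ = 201.8° falls in segment 3 (166° to 360°, uniform, h = -30): β = 201.8 − 166 = 35.8°, B = 194°; Δs = -30·35.8/194 = -5.5361; s = 30.0000 − 5.5361 = 24.4639

24.4639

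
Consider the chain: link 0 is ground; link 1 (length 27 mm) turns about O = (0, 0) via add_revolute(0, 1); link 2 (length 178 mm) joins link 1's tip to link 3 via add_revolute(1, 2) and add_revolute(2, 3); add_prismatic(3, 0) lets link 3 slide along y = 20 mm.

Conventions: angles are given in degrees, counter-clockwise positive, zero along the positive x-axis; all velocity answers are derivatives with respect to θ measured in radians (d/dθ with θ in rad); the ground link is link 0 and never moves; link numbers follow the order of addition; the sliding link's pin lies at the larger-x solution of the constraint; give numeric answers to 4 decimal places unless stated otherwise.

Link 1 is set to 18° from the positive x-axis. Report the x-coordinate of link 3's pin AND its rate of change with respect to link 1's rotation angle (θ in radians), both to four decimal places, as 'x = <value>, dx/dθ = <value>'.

geometry: r = 27 mm, L = 178 mm, e = 20 mm
crank pin P = (r cos θ, r sin θ) = (25.678526, 8.343459)
h = r sin θ − e = 8.343459 − 20 = -11.656541
x = r cos θ + √(L² − h²) = 25.678526 + 177.617919 = 203.296445
dx/dθ = −r sin θ − h·r cos θ/√(L² − h²) (θ in radians; h = -11.656541) = -6.658253

x = 203.2964, dx/dθ = -6.6583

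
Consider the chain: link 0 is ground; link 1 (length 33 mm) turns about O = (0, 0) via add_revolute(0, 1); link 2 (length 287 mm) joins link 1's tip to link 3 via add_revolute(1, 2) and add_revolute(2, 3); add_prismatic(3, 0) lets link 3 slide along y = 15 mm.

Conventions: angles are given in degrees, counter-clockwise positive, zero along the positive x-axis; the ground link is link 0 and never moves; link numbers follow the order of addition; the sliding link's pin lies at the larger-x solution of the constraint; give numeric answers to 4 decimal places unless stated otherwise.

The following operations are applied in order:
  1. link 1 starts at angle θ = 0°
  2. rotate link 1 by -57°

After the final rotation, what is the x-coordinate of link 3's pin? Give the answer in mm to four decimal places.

geometry: r = 33 mm, L = 287 mm, e = 15 mm; θ starts at 0°
rotate link 1 by -57°: θ ← 0° -57° = -57°
crank pin P = (r cos θ, r sin θ) = (17.973088, -27.676129)
h = r sin θ − e = -27.676129 − 15 = -42.676129
x = r cos θ + √(L² − h²) = 17.973088 + 283.809352 = 301.782440

301.7824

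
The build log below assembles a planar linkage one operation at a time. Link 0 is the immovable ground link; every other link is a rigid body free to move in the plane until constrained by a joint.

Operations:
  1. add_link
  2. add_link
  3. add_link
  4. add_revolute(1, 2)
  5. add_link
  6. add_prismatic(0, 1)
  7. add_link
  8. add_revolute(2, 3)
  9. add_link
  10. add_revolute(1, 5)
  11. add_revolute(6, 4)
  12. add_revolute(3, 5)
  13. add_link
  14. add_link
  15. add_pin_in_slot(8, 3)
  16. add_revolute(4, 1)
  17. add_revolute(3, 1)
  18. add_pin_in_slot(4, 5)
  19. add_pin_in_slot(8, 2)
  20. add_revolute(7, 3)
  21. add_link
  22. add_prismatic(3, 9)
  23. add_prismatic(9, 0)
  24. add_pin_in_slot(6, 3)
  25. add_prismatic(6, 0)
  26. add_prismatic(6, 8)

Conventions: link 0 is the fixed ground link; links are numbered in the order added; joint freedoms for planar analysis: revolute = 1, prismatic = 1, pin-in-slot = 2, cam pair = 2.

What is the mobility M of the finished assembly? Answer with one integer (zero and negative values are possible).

L=1 J1=0 J2=0
add link → L=2 J1=0 J2=0
add link → L=3 J1=0 J2=0
add link → L=4 J1=0 J2=0
R@1,2 dof=1 J1 → L=4 J1=1 J2=0
add link → L=5 J1=1 J2=0
P@0,1 dof=1 J1 → L=5 J1=2 J2=0
add link → L=6 J1=2 J2=0
R@2,3 dof=1 J1 → L=6 J1=3 J2=0
add link → L=7 J1=3 J2=0
R@1,5 dof=1 J1 → L=7 J1=4 J2=0
R@6,4 dof=1 J1 → L=7 J1=5 J2=0
R@3,5 dof=1 J1 → L=7 J1=6 J2=0
add link → L=8 J1=6 J2=0
add link → L=9 J1=6 J2=0
PS@8,3 dof=2 J2 → L=9 J1=6 J2=1
R@4,1 dof=1 J1 → L=9 J1=7 J2=1
R@3,1 dof=1 J1 → L=9 J1=8 J2=1
PS@4,5 dof=2 J2 → L=9 J1=8 J2=2
PS@8,2 dof=2 J2 → L=9 J1=8 J2=3
R@7,3 dof=1 J1 → L=9 J1=9 J2=3
add link → L=10 J1=9 J2=3
P@3,9 dof=1 J1 → L=10 J1=10 J2=3
P@9,0 dof=1 J1 → L=10 J1=11 J2=3
PS@6,3 dof=2 J2 → L=10 J1=11 J2=4
P@6,0 dof=1 J1 → L=10 J1=12 J2=4
P@6,8 dof=1 J1 → L=10 J1=13 J2=4
M=3(L−1)−2J1−J2=3·9−2·13−4=-3

M = -3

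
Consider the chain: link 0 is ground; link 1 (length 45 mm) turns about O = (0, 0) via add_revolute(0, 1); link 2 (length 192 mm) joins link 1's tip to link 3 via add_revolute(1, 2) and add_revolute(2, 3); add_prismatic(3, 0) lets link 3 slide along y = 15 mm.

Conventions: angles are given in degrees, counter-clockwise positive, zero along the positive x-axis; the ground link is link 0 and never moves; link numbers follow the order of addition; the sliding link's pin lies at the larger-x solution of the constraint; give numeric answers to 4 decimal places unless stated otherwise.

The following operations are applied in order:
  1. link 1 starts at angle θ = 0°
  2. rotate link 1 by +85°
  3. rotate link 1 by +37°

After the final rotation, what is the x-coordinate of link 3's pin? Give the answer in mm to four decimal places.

geometry: r = 45 mm, L = 192 mm, e = 15 mm; θ starts at 0°
rotate link 1 by +85°: θ ← 0° +85° = 85°
rotate link 1 by +37°: θ ← 85° +37° = 122°
crank pin P = (r cos θ, r sin θ) = (-23.846367, 38.162164)
h = r sin θ − e = 38.162164 − 15 = 23.162164
x = r cos θ + √(L² − h²) = -23.846367 + 190.597781 = 166.751414

166.7514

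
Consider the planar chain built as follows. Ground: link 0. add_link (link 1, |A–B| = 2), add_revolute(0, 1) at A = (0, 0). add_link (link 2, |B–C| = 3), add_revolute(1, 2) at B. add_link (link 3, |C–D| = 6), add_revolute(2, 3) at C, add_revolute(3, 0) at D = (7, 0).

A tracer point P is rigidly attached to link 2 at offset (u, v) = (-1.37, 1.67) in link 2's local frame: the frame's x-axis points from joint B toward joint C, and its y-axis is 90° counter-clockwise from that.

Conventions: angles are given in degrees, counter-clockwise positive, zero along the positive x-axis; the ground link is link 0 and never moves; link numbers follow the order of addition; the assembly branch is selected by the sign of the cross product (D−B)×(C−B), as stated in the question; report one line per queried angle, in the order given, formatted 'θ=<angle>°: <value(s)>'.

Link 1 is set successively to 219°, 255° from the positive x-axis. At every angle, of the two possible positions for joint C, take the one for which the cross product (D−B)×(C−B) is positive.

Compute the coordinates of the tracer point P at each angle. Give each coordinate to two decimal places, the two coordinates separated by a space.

A=(0,0), D=(7.00,0)
θ=219°: B = A + 2.00·(cos219°, sin219°) = (-1.5543, -1.2586)
θ=219°: |BD| = 8.6464
θ=219°: circle(B,3.00) ∩ circle(D,6.00): a=2.7619, h=1.1714
θ=219°:   candidates: C₊=(1.0076,0.3023) cross=10.128; C₋=(1.3487,-2.0155) cross=-10.128
θ=219°:   branch + wants cross > 0 → take C=(1.0076,0.3023) (cross=10.128)
θ=219°: ex = (C−B)/|BC| = (0.8540,0.5203); ey = (-0.5203,0.8540)
θ=219°: P = B + -1.37·ex + 1.67·ey = (-3.5932,-0.5453)
θ=255°: B = A + 2.00·(cos255°, sin255°) = (-0.5176, -1.9319)
θ=255°: |BD| = 7.7619
θ=255°: circle(B,3.00) ∩ circle(D,6.00): a=2.1417, h=2.1008
θ=255°:   candidates: C₊=(1.0338,0.6358) cross=16.306; C₋=(2.0795,-3.4335) cross=-16.306
θ=255°:   branch + wants cross > 0 → take C=(1.0338,0.6358) (cross=16.306)
θ=255°: ex = (C−B)/|BC| = (0.5171,0.8559); ey = (-0.8559,0.5171)
θ=255°: P = B + -1.37·ex + 1.67·ey = (-2.6555,-2.2408)

θ=219°: -3.59 -0.55
θ=255°: -2.66 -2.24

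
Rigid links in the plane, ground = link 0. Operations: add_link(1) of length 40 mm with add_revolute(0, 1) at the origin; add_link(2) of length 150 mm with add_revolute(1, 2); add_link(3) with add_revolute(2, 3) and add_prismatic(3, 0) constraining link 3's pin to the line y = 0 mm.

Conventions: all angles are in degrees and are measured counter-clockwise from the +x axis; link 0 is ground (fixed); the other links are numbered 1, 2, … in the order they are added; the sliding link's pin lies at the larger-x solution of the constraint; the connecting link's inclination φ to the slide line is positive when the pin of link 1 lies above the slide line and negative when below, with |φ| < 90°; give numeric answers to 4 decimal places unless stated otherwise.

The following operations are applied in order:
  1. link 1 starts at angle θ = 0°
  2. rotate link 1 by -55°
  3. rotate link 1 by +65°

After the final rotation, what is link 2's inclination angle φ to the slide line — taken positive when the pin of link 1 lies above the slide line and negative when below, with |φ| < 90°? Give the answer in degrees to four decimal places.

geometry: r = 40 mm, L = 150 mm, e = 0 mm; θ starts at 0°
rotate link 1 by -55°: θ ← 0° -55° = -55°
rotate link 1 by +65°: θ ← -55° +65° = 10°
h = r sin θ − e = 6.945927 − 0 = 6.945927
sin φ = h / L = 6.945927 / 150 = 0.04630618
φ = arcsin(0.04630618) = 2.654098°

2.6541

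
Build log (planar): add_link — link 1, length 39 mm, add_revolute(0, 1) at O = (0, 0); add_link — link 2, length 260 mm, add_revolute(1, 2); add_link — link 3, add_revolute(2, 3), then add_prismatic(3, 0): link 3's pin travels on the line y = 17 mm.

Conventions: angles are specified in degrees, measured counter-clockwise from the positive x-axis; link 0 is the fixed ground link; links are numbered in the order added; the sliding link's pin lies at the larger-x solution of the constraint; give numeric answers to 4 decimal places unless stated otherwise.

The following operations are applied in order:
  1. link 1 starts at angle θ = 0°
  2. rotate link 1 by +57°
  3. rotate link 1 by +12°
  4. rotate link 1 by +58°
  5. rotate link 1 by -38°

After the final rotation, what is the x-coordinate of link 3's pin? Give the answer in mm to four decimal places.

geometry: r = 39 mm, L = 260 mm, e = 17 mm; θ starts at 0°
rotate link 1 by +57°: θ ← 0° +57° = 57°
rotate link 1 by +12°: θ ← 57° +12° = 69°
rotate link 1 by +58°: θ ← 69° +58° = 127°
rotate link 1 by -38°: θ ← 127° -38° = 89°
crank pin P = (r cos θ, r sin θ) = (0.680644, 38.994060)
h = r sin θ − e = 38.994060 − 17 = 21.994060
x = r cos θ + √(L² − h²) = 0.680644 + 259.068063 = 259.748707

259.7487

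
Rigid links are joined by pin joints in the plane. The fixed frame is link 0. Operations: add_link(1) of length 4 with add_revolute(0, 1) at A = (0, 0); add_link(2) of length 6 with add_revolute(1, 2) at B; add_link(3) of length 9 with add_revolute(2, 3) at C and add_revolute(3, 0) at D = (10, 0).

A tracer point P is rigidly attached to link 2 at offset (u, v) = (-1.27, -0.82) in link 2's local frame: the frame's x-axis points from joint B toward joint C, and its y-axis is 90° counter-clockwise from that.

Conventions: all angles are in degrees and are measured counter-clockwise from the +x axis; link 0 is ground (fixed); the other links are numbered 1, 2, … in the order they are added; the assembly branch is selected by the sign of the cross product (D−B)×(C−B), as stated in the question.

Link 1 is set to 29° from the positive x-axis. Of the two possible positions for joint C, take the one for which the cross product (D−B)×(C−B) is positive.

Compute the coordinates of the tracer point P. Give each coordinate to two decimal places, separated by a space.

A=(0,0), D=(10.00,0)
B = A + 4.00·(cos29°, sin29°) = (3.4985, 1.9392)
|BD| = 6.7846
circle(B,6.00) ∩ circle(D,9.00): a=0.0759, h=5.9995
  candidates: C₊=(5.2861,7.6668) cross=40.704; C₋=(1.8564,-3.8317) cross=-40.704
  branch + wants cross > 0 → take C=(5.2861,7.6668) (cross=40.704)
ex = (C−B)/|BC| = (0.2979,0.9546); ey = (-0.9546,0.2979)
P = B + -1.27·ex + -0.82·ey = (3.9029,0.4826)

3.90 0.48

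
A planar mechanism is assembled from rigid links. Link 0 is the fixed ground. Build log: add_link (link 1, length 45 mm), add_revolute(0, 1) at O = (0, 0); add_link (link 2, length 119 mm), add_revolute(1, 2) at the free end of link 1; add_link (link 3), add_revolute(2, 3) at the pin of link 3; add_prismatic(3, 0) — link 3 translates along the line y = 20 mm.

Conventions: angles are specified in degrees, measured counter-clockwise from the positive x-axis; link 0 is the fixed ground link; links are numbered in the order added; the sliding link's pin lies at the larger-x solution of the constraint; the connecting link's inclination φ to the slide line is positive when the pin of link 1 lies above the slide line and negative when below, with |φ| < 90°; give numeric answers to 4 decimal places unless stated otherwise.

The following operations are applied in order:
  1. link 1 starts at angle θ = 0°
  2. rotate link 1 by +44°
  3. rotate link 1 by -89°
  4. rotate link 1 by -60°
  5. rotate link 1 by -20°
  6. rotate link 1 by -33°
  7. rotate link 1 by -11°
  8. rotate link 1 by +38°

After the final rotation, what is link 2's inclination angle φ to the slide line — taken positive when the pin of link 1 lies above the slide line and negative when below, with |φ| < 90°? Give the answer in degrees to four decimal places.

geometry: r = 45 mm, L = 119 mm, e = 20 mm; θ starts at 0°
rotate link 1 by +44°: θ ← 0° +44° = 44°
rotate link 1 by -89°: θ ← 44° -89° = -45°
rotate link 1 by -60°: θ ← -45° -60° = -105°
rotate link 1 by -20°: θ ← -105° -20° = -125°
rotate link 1 by -33°: θ ← -125° -33° = -158°
rotate link 1 by -11°: θ ← -158° -11° = -169°
rotate link 1 by +38°: θ ← -169° +38° = -131°
h = r sin θ − e = -33.961931 − 20 = -53.961931
sin φ = h / L = -53.961931 / 119 = -0.45346161
φ = arcsin(-0.45346161) = -26.965995°

-26.9660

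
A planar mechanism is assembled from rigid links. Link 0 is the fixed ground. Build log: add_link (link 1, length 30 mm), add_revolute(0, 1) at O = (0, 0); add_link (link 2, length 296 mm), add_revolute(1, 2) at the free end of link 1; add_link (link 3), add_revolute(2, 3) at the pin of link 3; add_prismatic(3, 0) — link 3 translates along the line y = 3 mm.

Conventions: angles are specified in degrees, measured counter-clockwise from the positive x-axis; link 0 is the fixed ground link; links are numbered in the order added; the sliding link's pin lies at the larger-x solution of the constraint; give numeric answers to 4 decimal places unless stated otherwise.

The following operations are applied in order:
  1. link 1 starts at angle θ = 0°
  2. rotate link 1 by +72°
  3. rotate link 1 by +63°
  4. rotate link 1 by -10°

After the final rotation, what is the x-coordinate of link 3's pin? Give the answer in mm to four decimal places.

geometry: r = 30 mm, L = 296 mm, e = 3 mm; θ starts at 0°
rotate link 1 by +72°: θ ← 0° +72° = 72°
rotate link 1 by +63°: θ ← 72° +63° = 135°
rotate link 1 by -10°: θ ← 135° -10° = 125°
crank pin P = (r cos θ, r sin θ) = (-17.207293, 24.574561)
h = r sin θ − e = 24.574561 − 3 = 21.574561
x = r cos θ + √(L² − h²) = -17.207293 + 295.212700 = 278.005407

278.0054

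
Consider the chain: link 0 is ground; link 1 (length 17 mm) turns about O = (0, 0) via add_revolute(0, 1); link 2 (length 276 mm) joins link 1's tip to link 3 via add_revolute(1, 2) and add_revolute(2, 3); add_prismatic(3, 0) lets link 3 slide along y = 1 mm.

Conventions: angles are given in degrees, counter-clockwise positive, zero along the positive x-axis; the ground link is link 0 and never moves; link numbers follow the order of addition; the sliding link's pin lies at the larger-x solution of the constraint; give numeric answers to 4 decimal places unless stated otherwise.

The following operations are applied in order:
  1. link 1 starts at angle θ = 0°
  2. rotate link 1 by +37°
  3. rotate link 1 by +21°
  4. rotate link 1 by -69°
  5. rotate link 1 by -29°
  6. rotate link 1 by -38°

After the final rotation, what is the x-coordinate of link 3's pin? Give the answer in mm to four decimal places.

geometry: r = 17 mm, L = 276 mm, e = 1 mm; θ starts at 0°
rotate link 1 by +37°: θ ← 0° +37° = 37°
rotate link 1 by +21°: θ ← 37° +21° = 58°
rotate link 1 by -69°: θ ← 58° -69° = -11°
rotate link 1 by -29°: θ ← -11° -29° = -40°
rotate link 1 by -38°: θ ← -40° -38° = -78°
crank pin P = (r cos θ, r sin θ) = (3.534499, -16.628509)
h = r sin θ − e = -16.628509 − 1 = -17.628509
x = r cos θ + √(L² − h²) = 3.534499 + 275.436446 = 278.970945

278.9709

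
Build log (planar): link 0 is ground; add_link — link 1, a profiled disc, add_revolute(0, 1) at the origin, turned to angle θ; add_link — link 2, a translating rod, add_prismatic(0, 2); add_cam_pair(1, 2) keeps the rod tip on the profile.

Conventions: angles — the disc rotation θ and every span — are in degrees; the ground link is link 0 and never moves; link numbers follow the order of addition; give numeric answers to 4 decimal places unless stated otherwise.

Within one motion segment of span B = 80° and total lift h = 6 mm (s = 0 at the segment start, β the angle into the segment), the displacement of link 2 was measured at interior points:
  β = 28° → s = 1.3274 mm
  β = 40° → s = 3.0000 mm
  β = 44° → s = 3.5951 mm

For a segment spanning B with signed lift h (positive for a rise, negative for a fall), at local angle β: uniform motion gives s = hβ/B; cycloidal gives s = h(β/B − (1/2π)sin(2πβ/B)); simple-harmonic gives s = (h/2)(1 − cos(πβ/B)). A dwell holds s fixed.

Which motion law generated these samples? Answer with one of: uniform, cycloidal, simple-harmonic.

candidates at β/B = r: uniform s = h·r (linear in β); cycloidal s = h·(r − sin(2πr)/(2π)); simple-harmonic s = (h/2)(1 − cos(πr))
β=28°: printed 1.3274 | uniform 2.1000, cycloidal 1.3274, simple-harmonic 1.6380
β=40°: printed 3.0000 | uniform 3.0000, cycloidal 3.0000, simple-harmonic 3.0000
β=44°: printed 3.5951 | uniform 3.3000, cycloidal 3.5951, simple-harmonic 3.4693
only one law matches every sample → cycloidal

cycloidal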